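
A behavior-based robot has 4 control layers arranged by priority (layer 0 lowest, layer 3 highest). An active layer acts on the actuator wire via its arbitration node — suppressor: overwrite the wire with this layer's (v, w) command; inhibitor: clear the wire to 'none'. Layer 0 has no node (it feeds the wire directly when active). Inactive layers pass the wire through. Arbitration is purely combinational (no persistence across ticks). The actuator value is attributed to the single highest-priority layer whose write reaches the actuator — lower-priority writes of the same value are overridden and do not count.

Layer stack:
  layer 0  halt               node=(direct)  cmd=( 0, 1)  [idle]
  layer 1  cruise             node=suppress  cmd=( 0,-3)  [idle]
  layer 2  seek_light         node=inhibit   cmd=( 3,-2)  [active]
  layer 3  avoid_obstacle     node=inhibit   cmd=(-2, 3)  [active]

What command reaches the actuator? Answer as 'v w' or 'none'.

none

[0] halt off; wire := none
[1] cruise off; pass none
[2] seek_light on (inhibit); wire := none
[3] avoid_obstacle on (inhibit); wire := none
output none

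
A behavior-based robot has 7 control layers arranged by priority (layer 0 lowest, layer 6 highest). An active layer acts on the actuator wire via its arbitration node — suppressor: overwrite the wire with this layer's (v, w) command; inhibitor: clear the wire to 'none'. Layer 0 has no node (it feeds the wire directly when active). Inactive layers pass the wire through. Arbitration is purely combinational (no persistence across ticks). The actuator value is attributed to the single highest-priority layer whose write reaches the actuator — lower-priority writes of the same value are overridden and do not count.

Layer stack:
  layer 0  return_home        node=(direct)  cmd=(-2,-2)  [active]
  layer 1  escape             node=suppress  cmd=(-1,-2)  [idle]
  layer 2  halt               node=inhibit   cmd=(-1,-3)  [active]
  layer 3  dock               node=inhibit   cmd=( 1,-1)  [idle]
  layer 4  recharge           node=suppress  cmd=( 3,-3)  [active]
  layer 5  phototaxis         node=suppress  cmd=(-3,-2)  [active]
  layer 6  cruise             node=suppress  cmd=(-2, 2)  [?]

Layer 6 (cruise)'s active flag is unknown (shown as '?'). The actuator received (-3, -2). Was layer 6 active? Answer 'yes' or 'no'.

If layer 6 is active=yes:
  actuator would be (-2, 2)
If layer 6 is active=no:
  actuator would be (-3, -2)
Observed (-3, -2), so layer 6 was idle.

no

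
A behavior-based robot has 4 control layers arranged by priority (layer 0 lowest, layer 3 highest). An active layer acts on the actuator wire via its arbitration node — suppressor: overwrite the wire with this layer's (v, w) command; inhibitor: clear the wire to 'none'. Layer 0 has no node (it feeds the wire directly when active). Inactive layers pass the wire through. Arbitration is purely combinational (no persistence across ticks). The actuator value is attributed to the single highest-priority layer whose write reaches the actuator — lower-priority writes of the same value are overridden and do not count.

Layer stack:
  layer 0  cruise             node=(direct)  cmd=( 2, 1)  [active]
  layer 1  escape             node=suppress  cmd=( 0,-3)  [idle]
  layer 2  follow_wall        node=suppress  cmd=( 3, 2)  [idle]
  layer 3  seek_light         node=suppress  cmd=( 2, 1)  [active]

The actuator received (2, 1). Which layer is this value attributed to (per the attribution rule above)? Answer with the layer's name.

seek_light

L0 cruise: active, feeds wire = (2, 1)
L1 escape: idle → wire stays (2, 1)
L2 follow_wall: idle → wire stays (2, 1)
L3 seek_light: active, suppressor → wire = (2, 1)
actuator = (2, 1)
last writer: layer 3 = seek_light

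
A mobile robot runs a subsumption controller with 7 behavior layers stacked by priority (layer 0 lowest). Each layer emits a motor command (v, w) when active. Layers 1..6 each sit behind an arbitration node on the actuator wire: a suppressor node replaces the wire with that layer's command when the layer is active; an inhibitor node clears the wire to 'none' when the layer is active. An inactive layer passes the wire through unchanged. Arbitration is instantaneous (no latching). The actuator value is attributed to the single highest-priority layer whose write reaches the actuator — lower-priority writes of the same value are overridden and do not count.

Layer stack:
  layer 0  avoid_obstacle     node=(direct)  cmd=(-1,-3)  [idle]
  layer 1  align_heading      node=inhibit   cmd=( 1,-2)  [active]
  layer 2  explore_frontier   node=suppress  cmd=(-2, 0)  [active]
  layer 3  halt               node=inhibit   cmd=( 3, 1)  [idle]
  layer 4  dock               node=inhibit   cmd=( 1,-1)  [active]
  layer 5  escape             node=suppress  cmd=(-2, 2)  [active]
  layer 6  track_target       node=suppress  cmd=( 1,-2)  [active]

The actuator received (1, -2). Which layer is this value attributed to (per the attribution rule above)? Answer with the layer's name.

[0] avoid_obstacle off; wire := none
[1] align_heading on (inhibit); wire := none
[2] explore_frontier on (suppress); wire := (-2, 0)
[3] halt off; pass (-2, 0)
[4] dock on (inhibit); wire := none
[5] escape on (suppress); wire := (-2, 2)
[6] track_target on (suppress); wire := (1, -2)
output (1, -2)
last writer: layer 6 = track_target

track_target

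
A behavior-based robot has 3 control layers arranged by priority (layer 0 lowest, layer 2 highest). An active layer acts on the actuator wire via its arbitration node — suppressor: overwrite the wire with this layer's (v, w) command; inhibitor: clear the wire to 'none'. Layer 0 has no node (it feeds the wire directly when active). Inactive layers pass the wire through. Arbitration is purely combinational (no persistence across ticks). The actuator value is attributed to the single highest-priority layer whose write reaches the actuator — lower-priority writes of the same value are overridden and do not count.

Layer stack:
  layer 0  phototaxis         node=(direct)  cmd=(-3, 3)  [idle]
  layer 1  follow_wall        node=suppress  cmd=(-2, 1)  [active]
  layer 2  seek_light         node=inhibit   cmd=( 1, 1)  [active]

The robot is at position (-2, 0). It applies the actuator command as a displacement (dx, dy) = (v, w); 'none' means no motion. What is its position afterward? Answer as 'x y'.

-2 0

layer 0 (phototaxis) idle — none
layer 1 (follow_wall) active — suppresses: (-2, 1)
layer 2 (seek_light) active — inhibits: none
→ actuator none
position: (-2, 0) + none = (-2, 0)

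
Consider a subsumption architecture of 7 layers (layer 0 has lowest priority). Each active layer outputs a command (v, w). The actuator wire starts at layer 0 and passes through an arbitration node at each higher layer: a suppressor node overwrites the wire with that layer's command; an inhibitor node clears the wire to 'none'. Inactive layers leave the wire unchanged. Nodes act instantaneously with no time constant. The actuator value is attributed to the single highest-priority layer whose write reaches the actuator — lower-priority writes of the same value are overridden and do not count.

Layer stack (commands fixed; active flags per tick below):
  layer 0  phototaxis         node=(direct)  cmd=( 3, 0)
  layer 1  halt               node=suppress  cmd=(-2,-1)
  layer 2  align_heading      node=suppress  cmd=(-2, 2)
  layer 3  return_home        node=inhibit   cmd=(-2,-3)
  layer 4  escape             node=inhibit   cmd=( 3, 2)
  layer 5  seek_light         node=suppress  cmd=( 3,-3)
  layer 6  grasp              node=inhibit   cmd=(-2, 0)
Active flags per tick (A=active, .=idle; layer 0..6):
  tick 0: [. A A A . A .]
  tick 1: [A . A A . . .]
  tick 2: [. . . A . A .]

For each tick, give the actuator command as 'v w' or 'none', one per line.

tick 0:
  L0 phototaxis: idle → wire = none
  L1 halt: active, suppressor → wire = (-2, -1)
  L2 align_heading: active, suppressor → wire = (-2, 2)
  L3 return_home: active, inhibitor → wire = none
  L4 escape: idle → wire stays none
  L5 seek_light: active, suppressor → wire = (3, -3)
  L6 grasp: idle → wire stays (3, -3)
  actuator = (3, -3)
tick 1:
  L0 phototaxis: active, feeds wire = (3, 0)
  L1 halt: idle → wire stays (3, 0)
  L2 align_heading: active, suppressor → wire = (-2, 2)
  L3 return_home: active, inhibitor → wire = none
  L4 escape: idle → wire stays none
  L5 seek_light: idle → wire stays none
  L6 grasp: idle → wire stays none
  actuator = none
tick 2:
  L0 phototaxis: idle → wire = none
  L1 halt: idle → wire stays none
  L2 align_heading: idle → wire stays none
  L3 return_home: active, inhibitor → wire = none
  L4 escape: idle → wire stays none
  L5 seek_light: active, suppressor → wire = (3, -3)
  L6 grasp: idle → wire stays (3, -3)
  actuator = (3, -3)

3 -3
none
3 -3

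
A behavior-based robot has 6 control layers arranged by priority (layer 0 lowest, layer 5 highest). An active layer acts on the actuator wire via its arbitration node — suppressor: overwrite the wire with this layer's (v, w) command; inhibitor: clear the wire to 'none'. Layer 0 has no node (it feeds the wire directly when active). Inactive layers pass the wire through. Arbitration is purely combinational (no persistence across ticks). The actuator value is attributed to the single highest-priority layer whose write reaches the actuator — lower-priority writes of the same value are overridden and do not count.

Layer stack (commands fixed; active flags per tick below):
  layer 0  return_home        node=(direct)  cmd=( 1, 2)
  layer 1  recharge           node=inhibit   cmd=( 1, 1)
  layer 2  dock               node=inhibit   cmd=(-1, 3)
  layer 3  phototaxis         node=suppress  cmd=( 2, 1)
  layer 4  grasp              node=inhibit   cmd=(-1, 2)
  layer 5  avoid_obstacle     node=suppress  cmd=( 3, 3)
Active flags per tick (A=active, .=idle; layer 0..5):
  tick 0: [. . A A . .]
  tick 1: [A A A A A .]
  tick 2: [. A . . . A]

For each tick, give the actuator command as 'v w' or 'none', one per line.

tick 0:
  [0] return_home off; wire := none
  [1] recharge off; pass none
  [2] dock on (inhibit); wire := none
  [3] phototaxis on (suppress); wire := (2, 1)
  [4] grasp off; pass (2, 1)
  [5] avoid_obstacle off; pass (2, 1)
  output (2, 1)
tick 1:
  [0] return_home on; wire := (1, 2)
  [1] recharge on (inhibit); wire := none
  [2] dock on (inhibit); wire := none
  [3] phototaxis on (suppress); wire := (2, 1)
  [4] grasp on (inhibit); wire := none
  [5] avoid_obstacle off; pass none
  output none
tick 2:
  [0] return_home off; wire := none
  [1] recharge on (inhibit); wire := none
  [2] dock off; pass none
  [3] phototaxis off; pass none
  [4] grasp off; pass none
  [5] avoid_obstacle on (suppress); wire := (3, 3)
  output (3, 3)

2 1
none
3 3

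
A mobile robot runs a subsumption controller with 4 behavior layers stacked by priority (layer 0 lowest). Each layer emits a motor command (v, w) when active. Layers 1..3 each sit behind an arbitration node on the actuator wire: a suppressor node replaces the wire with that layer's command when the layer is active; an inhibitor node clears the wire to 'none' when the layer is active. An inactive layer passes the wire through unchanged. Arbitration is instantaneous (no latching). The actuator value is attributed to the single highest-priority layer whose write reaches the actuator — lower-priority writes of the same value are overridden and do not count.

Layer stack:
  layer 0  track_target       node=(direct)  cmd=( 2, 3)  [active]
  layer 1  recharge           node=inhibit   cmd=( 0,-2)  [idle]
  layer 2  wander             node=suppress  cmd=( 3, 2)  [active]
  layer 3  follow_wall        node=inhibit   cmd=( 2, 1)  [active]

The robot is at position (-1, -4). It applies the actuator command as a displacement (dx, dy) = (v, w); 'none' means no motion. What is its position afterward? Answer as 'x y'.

-1 -4

layer 0 (track_target) active — direct: (2, 3)
layer 1 (recharge) idle — unchanged: (2, 3)
layer 2 (wander) active — suppresses: (3, 2)
layer 3 (follow_wall) active — inhibits: none
→ actuator none
position: (-1, -4) + none = (-1, -4)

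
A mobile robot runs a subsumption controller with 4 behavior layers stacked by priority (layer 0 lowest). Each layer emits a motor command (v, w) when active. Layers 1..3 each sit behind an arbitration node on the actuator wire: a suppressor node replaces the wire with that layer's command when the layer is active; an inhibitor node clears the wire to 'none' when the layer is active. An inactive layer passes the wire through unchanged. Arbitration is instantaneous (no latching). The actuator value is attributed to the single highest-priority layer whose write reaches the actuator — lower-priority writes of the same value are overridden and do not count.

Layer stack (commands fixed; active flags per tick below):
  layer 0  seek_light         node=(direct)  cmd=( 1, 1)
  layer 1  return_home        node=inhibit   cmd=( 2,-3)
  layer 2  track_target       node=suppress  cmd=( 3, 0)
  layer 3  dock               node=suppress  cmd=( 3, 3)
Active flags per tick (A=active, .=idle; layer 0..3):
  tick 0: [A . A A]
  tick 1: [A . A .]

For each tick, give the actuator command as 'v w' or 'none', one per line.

tick 0:
  L0 seek_light: active, feeds wire = (1, 1)
  L1 return_home: idle → wire stays (1, 1)
  L2 track_target: active, suppressor → wire = (3, 0)
  L3 dock: active, suppressor → wire = (3, 3)
  actuator = (3, 3)
tick 1:
  L0 seek_light: active, feeds wire = (1, 1)
  L1 return_home: idle → wire stays (1, 1)
  L2 track_target: active, suppressor → wire = (3, 0)
  L3 dock: idle → wire stays (3, 0)
  actuator = (3, 0)

3 3
3 0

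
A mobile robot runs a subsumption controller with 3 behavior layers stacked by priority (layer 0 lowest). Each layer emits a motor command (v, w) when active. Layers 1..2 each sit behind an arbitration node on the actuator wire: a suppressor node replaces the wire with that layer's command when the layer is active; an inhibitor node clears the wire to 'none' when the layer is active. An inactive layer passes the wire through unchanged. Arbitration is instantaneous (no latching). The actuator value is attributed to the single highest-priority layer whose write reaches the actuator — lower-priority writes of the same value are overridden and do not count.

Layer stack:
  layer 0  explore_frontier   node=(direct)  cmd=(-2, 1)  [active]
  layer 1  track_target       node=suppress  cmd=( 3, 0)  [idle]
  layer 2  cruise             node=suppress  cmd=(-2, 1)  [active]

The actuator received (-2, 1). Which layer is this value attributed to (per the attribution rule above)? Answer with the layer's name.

layer 0 (explore_frontier) active — direct: (-2, 1)
layer 1 (track_target) idle — unchanged: (-2, 1)
layer 2 (cruise) active — suppresses: (-2, 1)
→ actuator (-2, 1)
last writer: layer 2 = cruise

cruise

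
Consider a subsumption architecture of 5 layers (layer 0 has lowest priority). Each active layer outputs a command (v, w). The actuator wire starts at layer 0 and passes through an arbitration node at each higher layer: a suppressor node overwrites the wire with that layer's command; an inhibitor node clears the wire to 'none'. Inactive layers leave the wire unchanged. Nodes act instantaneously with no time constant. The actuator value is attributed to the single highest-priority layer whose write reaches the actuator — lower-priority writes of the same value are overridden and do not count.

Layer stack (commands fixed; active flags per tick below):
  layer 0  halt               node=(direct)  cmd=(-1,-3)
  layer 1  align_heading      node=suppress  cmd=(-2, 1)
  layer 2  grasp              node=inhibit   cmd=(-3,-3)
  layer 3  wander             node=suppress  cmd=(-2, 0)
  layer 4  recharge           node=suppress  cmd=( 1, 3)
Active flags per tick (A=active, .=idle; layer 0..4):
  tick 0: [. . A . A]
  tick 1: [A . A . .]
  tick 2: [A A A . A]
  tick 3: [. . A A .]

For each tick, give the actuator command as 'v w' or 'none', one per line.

tick 0:
  layer 0 (halt) idle — none
  layer 1 (align_heading) idle — unchanged: none
  layer 2 (grasp) active — inhibits: none
  layer 3 (wander) idle — unchanged: none
  layer 4 (recharge) active — suppresses: (1, 3)
  → actuator (1, 3)
tick 1:
  layer 0 (halt) active — direct: (-1, -3)
  layer 1 (align_heading) idle — unchanged: (-1, -3)
  layer 2 (grasp) active — inhibits: none
  layer 3 (wander) idle — unchanged: none
  layer 4 (recharge) idle — unchanged: none
  → actuator none
tick 2:
  layer 0 (halt) active — direct: (-1, -3)
  layer 1 (align_heading) active — suppresses: (-2, 1)
  layer 2 (grasp) active — inhibits: none
  layer 3 (wander) idle — unchanged: none
  layer 4 (recharge) active — suppresses: (1, 3)
  → actuator (1, 3)
tick 3:
  layer 0 (halt) idle — none
  layer 1 (align_heading) idle — unchanged: none
  layer 2 (grasp) active — inhibits: none
  layer 3 (wander) active — suppresses: (-2, 0)
  layer 4 (recharge) idle — unchanged: (-2, 0)
  → actuator (-2, 0)

1 3
none
1 3
-2 0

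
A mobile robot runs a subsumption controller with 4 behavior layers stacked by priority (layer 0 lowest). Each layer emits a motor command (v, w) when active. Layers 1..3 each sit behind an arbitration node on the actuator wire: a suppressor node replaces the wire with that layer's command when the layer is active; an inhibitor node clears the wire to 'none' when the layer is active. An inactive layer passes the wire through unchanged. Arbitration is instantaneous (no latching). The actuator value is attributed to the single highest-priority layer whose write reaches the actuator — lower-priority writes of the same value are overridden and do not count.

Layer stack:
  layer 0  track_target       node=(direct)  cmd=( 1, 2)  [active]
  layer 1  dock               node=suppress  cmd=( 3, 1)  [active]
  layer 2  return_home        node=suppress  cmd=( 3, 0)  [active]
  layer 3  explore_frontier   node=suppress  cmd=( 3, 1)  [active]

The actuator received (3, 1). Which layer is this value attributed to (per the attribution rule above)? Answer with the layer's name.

explore_frontier

[0] track_target on; wire := (1, 2)
[1] dock on (suppress); wire := (3, 1)
[2] return_home on (suppress); wire := (3, 0)
[3] explore_frontier on (suppress); wire := (3, 1)
output (3, 1)
last writer: layer 3 = explore_frontier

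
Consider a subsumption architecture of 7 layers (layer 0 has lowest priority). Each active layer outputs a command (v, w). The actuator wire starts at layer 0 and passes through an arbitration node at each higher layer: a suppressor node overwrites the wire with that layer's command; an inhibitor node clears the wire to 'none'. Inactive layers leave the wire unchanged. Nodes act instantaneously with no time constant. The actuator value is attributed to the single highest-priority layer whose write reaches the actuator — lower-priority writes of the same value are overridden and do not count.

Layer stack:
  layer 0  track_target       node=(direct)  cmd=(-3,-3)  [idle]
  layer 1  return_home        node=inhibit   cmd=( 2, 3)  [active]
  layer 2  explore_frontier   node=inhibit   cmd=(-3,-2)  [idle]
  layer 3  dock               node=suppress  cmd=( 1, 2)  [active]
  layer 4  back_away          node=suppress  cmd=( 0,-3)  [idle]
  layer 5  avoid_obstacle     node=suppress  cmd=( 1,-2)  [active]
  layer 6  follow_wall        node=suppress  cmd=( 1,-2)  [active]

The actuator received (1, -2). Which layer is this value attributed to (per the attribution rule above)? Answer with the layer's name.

L0 track_target: idle → wire = none
L1 return_home: active, inhibitor → wire = none
L2 explore_frontier: idle → wire stays none
L3 dock: active, suppressor → wire = (1, 2)
L4 back_away: idle → wire stays (1, 2)
L5 avoid_obstacle: active, suppressor → wire = (1, -2)
L6 follow_wall: active, suppressor → wire = (1, -2)
actuator = (1, -2)
last writer: layer 6 = follow_wall

follow_wall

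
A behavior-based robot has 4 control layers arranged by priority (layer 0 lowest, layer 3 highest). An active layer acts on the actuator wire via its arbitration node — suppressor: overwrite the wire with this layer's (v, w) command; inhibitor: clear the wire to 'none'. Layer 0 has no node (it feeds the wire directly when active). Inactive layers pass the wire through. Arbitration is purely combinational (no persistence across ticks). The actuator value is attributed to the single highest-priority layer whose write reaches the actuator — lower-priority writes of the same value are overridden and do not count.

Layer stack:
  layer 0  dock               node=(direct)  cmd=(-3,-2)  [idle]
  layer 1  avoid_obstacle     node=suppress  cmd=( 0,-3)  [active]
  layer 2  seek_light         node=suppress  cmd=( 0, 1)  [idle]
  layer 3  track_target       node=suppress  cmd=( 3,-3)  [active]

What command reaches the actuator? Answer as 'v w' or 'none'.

3 -3

layer 0 (dock) idle — none
layer 1 (avoid_obstacle) active — suppresses: (0, -3)
layer 2 (seek_light) idle — unchanged: (0, -3)
layer 3 (track_target) active — suppresses: (3, -3)
→ actuator (3, -3)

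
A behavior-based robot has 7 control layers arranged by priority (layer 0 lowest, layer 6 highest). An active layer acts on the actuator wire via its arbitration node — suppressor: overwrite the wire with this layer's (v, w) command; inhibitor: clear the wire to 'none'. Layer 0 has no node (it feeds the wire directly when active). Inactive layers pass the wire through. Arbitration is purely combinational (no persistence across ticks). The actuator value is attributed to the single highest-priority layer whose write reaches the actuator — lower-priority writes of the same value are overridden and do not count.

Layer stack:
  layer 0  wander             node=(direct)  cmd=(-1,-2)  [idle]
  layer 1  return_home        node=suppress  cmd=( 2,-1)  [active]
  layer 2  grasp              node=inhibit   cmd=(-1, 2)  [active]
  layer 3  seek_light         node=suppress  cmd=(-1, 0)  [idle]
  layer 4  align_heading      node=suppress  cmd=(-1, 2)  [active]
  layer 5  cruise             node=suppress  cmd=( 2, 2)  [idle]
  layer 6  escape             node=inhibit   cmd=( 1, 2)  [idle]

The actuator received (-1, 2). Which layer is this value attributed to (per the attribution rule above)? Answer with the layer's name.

align_heading

[0] wander off; wire := none
[1] return_home on (suppress); wire := (2, -1)
[2] grasp on (inhibit); wire := none
[3] seek_light off; pass none
[4] align_heading on (suppress); wire := (-1, 2)
[5] cruise off; pass (-1, 2)
[6] escape off; pass (-1, 2)
output (-1, 2)
last writer: layer 4 = align_heading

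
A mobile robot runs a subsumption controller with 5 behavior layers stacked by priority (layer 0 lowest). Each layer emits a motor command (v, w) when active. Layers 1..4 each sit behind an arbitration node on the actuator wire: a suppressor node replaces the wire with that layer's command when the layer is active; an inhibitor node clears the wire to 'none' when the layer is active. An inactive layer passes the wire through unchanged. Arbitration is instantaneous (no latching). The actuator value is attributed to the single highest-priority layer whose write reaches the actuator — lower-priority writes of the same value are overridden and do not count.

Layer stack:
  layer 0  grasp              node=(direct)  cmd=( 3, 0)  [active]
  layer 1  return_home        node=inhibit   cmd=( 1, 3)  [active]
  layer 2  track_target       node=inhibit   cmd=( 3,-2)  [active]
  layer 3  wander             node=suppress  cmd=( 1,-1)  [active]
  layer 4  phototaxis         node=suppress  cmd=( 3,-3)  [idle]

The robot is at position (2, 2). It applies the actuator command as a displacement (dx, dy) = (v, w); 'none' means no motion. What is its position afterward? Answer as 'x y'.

3 1

layer 0 (grasp) active — direct: (3, 0)
layer 1 (return_home) active — inhibits: none
layer 2 (track_target) active — inhibits: none
layer 3 (wander) active — suppresses: (1, -1)
layer 4 (phototaxis) idle — unchanged: (1, -1)
→ actuator (1, -1)
position: (2, 2) + (1, -1) = (3, 1)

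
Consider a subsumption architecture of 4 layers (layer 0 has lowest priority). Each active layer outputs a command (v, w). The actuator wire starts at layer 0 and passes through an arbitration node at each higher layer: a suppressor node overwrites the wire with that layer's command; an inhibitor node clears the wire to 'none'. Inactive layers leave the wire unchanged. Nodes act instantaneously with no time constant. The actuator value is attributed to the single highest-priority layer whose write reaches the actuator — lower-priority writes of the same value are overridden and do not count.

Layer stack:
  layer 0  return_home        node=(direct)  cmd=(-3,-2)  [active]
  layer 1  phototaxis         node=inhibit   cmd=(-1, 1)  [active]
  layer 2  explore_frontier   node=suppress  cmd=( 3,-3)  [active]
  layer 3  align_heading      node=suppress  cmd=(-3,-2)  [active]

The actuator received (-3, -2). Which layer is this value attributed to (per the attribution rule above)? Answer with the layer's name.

L0 return_home: active, feeds wire = (-3, -2)
L1 phototaxis: active, inhibitor → wire = none
L2 explore_frontier: active, suppressor → wire = (3, -3)
L3 align_heading: active, suppressor → wire = (-3, -2)
actuator = (-3, -2)
last writer: layer 3 = align_heading

align_heading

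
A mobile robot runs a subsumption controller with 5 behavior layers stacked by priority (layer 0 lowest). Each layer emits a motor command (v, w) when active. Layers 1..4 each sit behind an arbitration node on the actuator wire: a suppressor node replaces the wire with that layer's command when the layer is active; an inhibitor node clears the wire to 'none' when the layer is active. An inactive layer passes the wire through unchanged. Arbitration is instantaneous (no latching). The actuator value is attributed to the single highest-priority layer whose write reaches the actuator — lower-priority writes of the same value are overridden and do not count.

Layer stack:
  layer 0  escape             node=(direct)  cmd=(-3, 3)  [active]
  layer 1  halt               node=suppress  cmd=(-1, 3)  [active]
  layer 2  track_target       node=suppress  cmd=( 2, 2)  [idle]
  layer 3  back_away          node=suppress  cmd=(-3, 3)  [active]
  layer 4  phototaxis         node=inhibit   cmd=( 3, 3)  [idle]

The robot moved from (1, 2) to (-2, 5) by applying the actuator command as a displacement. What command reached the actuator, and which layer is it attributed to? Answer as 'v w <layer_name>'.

-3 3 back_away

displacement = (-2, 5) − (1, 2) = (-3, 3)
L0 escape: active, feeds wire = (-3, 3)
L1 halt: active, suppressor → wire = (-1, 3)
L2 track_target: idle → wire stays (-1, 3)
L3 back_away: active, suppressor → wire = (-3, 3)
L4 phototaxis: idle → wire stays (-3, 3)
actuator = (-3, 3) — from layer 3 (back_away)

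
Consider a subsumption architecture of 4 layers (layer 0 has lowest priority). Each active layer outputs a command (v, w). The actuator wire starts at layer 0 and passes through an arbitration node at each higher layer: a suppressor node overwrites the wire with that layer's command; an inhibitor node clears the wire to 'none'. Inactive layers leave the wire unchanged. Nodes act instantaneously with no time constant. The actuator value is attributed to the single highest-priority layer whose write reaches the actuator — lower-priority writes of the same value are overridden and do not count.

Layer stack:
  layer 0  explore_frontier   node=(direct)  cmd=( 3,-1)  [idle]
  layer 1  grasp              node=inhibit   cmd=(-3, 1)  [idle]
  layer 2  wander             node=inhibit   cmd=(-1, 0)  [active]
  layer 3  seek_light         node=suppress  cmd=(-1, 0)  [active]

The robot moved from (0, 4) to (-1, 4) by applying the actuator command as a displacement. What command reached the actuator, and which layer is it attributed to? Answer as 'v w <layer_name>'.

displacement = (-1, 4) − (0, 4) = (-1, 0)
L0 explore_frontier: idle → wire = none
L1 grasp: idle → wire stays none
L2 wander: active, inhibitor → wire = none
L3 seek_light: active, suppressor → wire = (-1, 0)
actuator = (-1, 0) — from layer 3 (seek_light)

-1 0 seek_light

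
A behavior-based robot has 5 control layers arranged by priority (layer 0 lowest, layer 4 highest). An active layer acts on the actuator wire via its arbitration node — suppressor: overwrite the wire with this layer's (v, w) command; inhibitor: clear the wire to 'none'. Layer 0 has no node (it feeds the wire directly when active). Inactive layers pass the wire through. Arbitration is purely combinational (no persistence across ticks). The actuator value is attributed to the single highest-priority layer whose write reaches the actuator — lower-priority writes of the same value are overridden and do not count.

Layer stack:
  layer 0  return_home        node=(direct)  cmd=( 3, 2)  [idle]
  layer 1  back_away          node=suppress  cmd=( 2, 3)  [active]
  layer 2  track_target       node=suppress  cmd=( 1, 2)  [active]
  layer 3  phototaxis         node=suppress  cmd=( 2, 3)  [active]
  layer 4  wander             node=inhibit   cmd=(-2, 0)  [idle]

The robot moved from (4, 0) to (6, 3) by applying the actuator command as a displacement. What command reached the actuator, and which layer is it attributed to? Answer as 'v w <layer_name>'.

displacement = (6, 3) − (4, 0) = (2, 3)
layer 0 (return_home) idle — none
layer 1 (back_away) active — suppresses: (2, 3)
layer 2 (track_target) active — suppresses: (1, 2)
layer 3 (phototaxis) active — suppresses: (2, 3)
layer 4 (wander) idle — unchanged: (2, 3)
→ actuator (2, 3) — from layer 3 (phototaxis)

2 3 phototaxis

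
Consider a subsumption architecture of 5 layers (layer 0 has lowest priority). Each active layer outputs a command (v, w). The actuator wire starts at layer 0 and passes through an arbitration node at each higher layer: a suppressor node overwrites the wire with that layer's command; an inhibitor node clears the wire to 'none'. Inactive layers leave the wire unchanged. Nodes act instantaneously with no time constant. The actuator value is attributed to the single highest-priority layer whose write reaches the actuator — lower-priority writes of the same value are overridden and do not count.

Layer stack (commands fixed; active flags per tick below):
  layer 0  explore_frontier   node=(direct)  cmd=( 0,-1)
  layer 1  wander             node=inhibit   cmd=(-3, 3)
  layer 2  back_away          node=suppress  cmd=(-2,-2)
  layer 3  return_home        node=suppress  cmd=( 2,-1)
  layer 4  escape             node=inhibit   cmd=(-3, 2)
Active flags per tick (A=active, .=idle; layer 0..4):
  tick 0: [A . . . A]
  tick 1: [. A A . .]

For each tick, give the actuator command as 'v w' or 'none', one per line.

none
-2 -2

tick 0:
  [0] explore_frontier on; wire := (0, -1)
  [1] wander off; pass (0, -1)
  [2] back_away off; pass (0, -1)
  [3] return_home off; pass (0, -1)
  [4] escape on (inhibit); wire := none
  output none
tick 1:
  [0] explore_frontier off; wire := none
  [1] wander on (inhibit); wire := none
  [2] back_away on (suppress); wire := (-2, -2)
  [3] return_home off; pass (-2, -2)
  [4] escape off; pass (-2, -2)
  output (-2, -2)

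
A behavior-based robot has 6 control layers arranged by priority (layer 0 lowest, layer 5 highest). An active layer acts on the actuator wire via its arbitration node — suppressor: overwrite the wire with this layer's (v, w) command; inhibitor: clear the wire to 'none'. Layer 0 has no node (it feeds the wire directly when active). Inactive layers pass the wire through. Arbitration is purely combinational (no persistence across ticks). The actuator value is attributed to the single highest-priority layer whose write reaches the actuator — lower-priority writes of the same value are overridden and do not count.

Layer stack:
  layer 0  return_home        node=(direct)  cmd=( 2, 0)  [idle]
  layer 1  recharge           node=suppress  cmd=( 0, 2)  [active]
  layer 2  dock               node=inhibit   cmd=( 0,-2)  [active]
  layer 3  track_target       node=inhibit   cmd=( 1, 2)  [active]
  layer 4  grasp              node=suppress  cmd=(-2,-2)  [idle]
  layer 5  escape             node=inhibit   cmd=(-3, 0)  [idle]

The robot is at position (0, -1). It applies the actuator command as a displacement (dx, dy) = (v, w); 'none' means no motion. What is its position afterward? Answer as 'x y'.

layer 0 (return_home) idle — none
layer 1 (recharge) active — suppresses: (0, 2)
layer 2 (dock) active — inhibits: none
layer 3 (track_target) active — inhibits: none
layer 4 (grasp) idle — unchanged: none
layer 5 (escape) idle — unchanged: none
→ actuator none
position: (0, -1) + none = (0, -1)

0 -1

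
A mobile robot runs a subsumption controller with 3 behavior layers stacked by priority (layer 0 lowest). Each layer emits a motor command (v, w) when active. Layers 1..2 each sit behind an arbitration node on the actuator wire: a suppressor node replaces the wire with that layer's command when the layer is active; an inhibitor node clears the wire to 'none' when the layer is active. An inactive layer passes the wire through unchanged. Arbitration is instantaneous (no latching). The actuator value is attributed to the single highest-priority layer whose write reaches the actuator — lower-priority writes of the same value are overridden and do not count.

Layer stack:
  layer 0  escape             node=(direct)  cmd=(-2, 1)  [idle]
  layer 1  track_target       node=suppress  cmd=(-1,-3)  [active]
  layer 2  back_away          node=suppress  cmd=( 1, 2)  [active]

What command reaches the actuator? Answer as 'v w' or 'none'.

layer 0 (escape) idle — none
layer 1 (track_target) active — suppresses: (-1, -3)
layer 2 (back_away) active — suppresses: (1, 2)
→ actuator (1, 2)

1 2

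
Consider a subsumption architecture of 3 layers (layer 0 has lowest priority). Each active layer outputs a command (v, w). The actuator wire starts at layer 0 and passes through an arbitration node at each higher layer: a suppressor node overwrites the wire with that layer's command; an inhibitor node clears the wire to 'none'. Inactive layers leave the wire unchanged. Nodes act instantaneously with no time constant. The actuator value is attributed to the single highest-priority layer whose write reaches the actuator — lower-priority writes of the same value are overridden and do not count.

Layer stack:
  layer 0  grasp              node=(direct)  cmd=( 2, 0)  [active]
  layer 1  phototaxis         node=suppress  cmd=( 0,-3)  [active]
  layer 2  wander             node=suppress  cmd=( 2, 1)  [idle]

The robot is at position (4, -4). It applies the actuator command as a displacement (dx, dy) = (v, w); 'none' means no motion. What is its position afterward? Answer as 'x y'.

L0 grasp: active, feeds wire = (2, 0)
L1 phototaxis: active, suppressor → wire = (0, -3)
L2 wander: idle → wire stays (0, -3)
actuator = (0, -3)
position: (4, -4) + (0, -3) = (4, -7)

4 -7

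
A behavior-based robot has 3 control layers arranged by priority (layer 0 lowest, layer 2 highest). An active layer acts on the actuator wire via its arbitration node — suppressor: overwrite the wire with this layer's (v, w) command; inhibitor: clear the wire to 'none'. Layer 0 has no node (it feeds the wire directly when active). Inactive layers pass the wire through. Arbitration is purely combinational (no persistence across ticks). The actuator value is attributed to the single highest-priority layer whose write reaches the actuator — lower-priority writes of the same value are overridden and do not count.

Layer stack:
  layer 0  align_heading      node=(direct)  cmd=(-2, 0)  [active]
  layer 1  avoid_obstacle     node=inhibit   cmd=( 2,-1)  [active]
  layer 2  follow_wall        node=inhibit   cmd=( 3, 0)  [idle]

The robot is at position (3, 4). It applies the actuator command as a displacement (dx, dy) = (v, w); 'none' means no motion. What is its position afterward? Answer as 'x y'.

L0 align_heading: active, feeds wire = (-2, 0)
L1 avoid_obstacle: active, inhibitor → wire = none
L2 follow_wall: idle → wire stays none
actuator = none
position: (3, 4) + none = (3, 4)

3 4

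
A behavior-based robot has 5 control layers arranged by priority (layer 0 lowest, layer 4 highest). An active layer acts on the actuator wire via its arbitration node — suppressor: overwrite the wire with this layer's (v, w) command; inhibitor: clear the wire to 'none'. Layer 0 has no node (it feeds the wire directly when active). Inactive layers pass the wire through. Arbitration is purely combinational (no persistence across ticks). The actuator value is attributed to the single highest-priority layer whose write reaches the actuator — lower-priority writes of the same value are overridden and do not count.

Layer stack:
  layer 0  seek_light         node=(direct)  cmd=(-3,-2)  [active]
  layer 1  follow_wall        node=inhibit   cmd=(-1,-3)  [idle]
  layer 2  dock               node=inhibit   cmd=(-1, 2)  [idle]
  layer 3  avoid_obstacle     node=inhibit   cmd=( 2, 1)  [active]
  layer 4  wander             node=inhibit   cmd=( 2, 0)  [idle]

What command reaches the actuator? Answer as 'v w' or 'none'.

none

L0 seek_light: active, feeds wire = (-3, -2)
L1 follow_wall: idle → wire stays (-3, -2)
L2 dock: idle → wire stays (-3, -2)
L3 avoid_obstacle: active, inhibitor → wire = none
L4 wander: idle → wire stays none
actuator = none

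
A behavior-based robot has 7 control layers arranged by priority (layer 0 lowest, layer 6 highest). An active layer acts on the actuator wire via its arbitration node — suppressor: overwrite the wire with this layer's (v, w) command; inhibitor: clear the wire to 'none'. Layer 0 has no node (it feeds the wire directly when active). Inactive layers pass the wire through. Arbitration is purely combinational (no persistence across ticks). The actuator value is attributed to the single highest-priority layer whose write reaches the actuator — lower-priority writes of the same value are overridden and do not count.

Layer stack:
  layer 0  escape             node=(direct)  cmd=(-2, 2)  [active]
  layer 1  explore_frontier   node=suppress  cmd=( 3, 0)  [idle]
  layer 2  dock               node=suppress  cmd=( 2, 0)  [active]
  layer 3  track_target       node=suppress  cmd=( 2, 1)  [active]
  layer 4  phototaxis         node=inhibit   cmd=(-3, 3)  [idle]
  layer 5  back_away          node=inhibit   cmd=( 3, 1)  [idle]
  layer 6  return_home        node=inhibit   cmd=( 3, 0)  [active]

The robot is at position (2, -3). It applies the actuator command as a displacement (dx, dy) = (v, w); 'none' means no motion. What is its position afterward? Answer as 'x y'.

2 -3

L0 escape: active, feeds wire = (-2, 2)
L1 explore_frontier: idle → wire stays (-2, 2)
L2 dock: active, suppressor → wire = (2, 0)
L3 track_target: active, suppressor → wire = (2, 1)
L4 phototaxis: idle → wire stays (2, 1)
L5 back_away: idle → wire stays (2, 1)
L6 return_home: active, inhibitor → wire = none
actuator = none
position: (2, -3) + none = (2, -3)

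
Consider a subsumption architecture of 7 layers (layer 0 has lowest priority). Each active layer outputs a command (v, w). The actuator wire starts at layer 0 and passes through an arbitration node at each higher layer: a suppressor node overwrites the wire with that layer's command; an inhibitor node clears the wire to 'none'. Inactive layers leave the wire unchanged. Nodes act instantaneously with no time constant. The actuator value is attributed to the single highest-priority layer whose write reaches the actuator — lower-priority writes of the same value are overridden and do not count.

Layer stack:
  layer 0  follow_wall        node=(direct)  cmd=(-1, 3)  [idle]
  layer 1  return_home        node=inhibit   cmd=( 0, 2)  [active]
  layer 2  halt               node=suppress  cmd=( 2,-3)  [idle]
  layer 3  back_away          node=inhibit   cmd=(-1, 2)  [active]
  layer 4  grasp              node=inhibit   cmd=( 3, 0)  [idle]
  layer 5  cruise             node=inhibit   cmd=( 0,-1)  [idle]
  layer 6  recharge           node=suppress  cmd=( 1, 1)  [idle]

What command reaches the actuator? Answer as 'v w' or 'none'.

[0] follow_wall off; wire := none
[1] return_home on (inhibit); wire := none
[2] halt off; pass none
[3] back_away on (inhibit); wire := none
[4] grasp off; pass none
[5] cruise off; pass none
[6] recharge off; pass none
output none

none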